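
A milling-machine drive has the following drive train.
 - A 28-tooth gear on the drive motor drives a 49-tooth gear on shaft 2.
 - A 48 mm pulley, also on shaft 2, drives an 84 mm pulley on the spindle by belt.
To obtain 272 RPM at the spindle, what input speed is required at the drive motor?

833 RPM

Overall ratio R = 1.75 × 1.75 = 3.0625.
Required input speed = output speed × R = 272 × 3.0625 = 833 RPM.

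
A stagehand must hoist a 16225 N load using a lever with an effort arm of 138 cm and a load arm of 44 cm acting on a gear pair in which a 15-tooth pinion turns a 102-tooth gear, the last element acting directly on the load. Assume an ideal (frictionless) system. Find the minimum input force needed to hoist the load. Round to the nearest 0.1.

760.8 N

Lever MA = effort arm / load arm = 138/44 = 3.1364.
Gear pair MA = 102/15 = 6.8.
Combined ideal MA = 3.1364 × 6.8 = 21.327.
Effort = load / MA = 16225 / 21.327 = 760.76 N.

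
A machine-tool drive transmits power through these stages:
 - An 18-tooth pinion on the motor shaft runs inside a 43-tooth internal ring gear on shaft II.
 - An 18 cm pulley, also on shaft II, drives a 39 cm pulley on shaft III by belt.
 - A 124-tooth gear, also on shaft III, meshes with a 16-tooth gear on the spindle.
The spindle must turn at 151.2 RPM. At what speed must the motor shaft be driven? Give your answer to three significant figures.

101 RPM

Overall ratio R = 2.3889 × 2.1667 × 0.12903 = 0.66786.
Required input speed = output speed × R = 151.2 × 0.66786 = 100.98 RPM.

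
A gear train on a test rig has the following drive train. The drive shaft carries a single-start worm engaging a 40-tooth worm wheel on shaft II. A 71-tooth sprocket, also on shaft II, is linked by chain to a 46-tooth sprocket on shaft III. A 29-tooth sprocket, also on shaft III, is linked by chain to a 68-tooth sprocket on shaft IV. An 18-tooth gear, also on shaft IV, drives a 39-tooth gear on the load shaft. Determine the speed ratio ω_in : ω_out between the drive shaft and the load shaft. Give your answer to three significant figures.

Each stage contributes driven/driver: worm 40/1 = 40, chain 46/71 = 0.64789, chain 68/29 = 2.3448, gear mesh 39/18 = 2.1667.
Overall: 40 × 0.64789 × 2.3448 × 2.1667 = 131.66.

132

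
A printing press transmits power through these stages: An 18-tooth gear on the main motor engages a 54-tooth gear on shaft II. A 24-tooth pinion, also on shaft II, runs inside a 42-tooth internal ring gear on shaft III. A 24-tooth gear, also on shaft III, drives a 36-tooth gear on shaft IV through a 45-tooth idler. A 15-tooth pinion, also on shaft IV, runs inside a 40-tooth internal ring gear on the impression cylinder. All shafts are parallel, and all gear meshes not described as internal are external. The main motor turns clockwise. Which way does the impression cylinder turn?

counterclockwise

the main motor → shaft II: external mesh, 1 reversal → CCW.
shaft II → shaft III: internal mesh, same direction → CCW.
shaft III → shaft IV: driver → idler → driven is 2 external meshes, 2 reversals → CCW.
shaft IV → the impression cylinder: internal mesh, same direction → CCW.
3 reversals in total — an odd number — so the impression cylinder turns opposite to the main motor.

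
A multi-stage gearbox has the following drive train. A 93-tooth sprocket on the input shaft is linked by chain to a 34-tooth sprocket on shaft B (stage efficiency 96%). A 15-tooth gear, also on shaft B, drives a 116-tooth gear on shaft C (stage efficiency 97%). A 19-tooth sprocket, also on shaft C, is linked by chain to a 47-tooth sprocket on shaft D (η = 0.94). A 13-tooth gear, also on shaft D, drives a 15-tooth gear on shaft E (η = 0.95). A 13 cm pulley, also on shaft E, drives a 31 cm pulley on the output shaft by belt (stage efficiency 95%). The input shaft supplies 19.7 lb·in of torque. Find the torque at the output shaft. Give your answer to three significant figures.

299 lb·in

chain 34/93 = 0.36559 → τ = 19.7·0.36559·0.96 = 6.9141 lb·in
gear mesh 116/15 = 7.7333 → τ = 6.9141·7.7333·0.97 = 51.865 lb·in
chain 47/19 = 2.4737 → τ = 51.865·2.4737·0.94 = 120.6 lb·in
gear mesh 15/13 = 1.1538 → τ = 120.6·1.1538·0.95 = 132.2 lb·in
belt 31/13 = 2.3846 → τ = 132.2·2.3846·0.95 = 299.47 lb·in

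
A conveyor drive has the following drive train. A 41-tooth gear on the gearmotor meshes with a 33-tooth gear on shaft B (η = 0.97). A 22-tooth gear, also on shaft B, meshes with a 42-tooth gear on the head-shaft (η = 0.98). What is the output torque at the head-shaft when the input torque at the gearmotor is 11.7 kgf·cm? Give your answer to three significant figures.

17.1 kgf·cm

After the gear mesh (33/41): 11.7 × 0.80488 × 0.97 = 9.1346 kgf·cm
After the gear mesh (42/22): 9.1346 × 1.9091 × 0.98 = 17.09 kgf·cm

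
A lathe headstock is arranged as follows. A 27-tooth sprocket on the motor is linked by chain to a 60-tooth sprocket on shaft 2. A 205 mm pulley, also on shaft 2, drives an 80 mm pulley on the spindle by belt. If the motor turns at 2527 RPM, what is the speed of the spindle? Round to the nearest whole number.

chain 60/27 = 2.2222 → 2527/2.2222 = 1137.1 RPM
belt 80/205 = 0.39024 → 1137.1/0.39024 = 2913.9 RPM

2914 RPM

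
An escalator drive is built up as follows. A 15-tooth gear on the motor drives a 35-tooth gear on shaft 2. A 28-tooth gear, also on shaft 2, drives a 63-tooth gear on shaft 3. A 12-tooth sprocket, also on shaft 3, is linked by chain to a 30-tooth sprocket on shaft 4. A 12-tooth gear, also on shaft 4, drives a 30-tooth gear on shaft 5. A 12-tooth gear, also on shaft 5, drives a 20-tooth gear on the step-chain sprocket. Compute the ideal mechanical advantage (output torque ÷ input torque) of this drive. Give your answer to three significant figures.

Each stage contributes driven/driver: gear mesh 35/15 = 2.3333, gear mesh 63/28 = 2.25, chain 30/12 = 2.5, gear mesh 30/12 = 2.5, gear mesh 20/12 = 1.6667.
Overall: 2.3333 × 2.25 × 2.5 × 2.5 × 1.6667 = 54.688.

54.7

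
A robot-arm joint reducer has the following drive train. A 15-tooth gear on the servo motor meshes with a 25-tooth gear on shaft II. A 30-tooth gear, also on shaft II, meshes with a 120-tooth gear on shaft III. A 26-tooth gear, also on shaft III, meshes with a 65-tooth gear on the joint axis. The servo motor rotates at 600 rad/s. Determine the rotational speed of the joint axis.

Gear mesh: ratio = 25/15 = 1.6667, so shaft II turns at 600 / 1.6667 = 360 rad/s.
Gear mesh: ratio = 120/30 = 4, so shaft III turns at 360 / 4 = 90 rad/s.
Gear mesh: ratio = 65/26 = 2.5, so the joint axis turns at 90 / 2.5 = 36 rad/s.

36 rad/s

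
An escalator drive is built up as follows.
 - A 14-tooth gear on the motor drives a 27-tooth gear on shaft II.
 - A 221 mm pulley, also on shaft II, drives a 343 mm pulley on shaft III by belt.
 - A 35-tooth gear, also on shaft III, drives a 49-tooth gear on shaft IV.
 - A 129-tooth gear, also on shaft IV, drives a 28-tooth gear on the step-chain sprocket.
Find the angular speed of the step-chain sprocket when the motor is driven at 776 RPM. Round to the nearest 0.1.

Gear mesh: ratio = 27/14 = 1.9286, so shaft II turns at 776 / 1.9286 = 402.37 RPM.
Belt: ratio = 343/221 = 1.552, so shaft III turns at 402.37 / 1.552 = 259.25 RPM.
Gear mesh: ratio = 49/35 = 1.4, so shaft IV turns at 259.25 / 1.4 = 185.18 RPM.
Gear mesh: ratio = 28/129 = 0.21705, so the step-chain sprocket turns at 185.18 / 0.21705 = 853.15 RPM.

853.2 RPM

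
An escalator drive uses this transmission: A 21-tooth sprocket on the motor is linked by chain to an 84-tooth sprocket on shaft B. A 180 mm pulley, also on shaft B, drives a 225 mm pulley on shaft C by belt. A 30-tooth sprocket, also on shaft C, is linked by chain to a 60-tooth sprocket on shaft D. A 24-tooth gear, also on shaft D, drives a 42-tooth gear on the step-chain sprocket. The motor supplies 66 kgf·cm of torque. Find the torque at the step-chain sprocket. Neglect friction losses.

1155 kgf·cm

After the chain (84/21): 66 × 4 = 264 kgf·cm
After the belt (225/180): 264 × 1.25 = 330 kgf·cm
After the chain (60/30): 330 × 2 = 660 kgf·cm
After the gear mesh (42/24): 660 × 1.75 = 1155 kgf·cm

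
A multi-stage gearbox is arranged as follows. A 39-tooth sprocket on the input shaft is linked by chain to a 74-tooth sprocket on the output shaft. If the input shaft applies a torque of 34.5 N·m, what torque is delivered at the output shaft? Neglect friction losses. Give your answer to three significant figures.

chain 74/39 = 1.8974 → τ = 34.5·1.8974 = 65.462 N·m

65.5 N·m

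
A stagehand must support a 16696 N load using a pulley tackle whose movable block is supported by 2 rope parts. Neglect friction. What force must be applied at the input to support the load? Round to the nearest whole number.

Block-and-tackle MA = number of supporting rope parts = 2.
Effort = load / MA = 16696 / 2 = 8348 N.

8348 N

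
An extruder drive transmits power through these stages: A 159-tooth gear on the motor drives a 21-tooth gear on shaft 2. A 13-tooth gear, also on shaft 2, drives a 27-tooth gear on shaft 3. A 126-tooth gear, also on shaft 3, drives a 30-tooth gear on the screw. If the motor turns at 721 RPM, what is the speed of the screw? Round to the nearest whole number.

Gear mesh: ratio = 21/159 = 0.13208, so shaft 2 turns at 721 / 0.13208 = 5459 RPM.
Gear mesh: ratio = 27/13 = 2.0769, so shaft 3 turns at 5459 / 2.0769 = 2628.4 RPM.
Gear mesh: ratio = 30/126 = 0.2381, so the screw turns at 2628.4 / 0.2381 = 11039 RPM.

11039 RPM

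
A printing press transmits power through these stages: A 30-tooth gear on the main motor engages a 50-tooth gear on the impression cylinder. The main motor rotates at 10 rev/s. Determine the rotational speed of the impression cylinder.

6 rev/s

gear mesh 50/30 = 1.6667 → 10/1.6667 = 6 rev/s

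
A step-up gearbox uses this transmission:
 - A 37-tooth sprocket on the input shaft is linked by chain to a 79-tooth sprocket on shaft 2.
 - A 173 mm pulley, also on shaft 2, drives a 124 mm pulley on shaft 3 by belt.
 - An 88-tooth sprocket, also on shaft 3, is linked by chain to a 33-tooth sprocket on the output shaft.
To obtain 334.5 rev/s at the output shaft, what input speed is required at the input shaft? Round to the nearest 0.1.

Overall ratio R = 2.1351 × 0.71676 × 0.375 = 0.57389.
Required input speed = output speed × R = 334.5 × 0.57389 = 191.97 rev/s.

192.0 rev/s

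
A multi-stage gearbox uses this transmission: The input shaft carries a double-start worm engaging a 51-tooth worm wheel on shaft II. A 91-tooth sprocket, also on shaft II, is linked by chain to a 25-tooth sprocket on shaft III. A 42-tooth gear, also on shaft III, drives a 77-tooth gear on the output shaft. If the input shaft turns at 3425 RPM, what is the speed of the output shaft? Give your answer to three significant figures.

267 RPM

worm 51/2 = 25.5 → 3425/25.5 = 134.31 RPM
chain 25/91 = 0.27473 → 134.31/0.27473 = 488.9 RPM
gear mesh 77/42 = 1.8333 → 488.9/1.8333 = 266.67 RPM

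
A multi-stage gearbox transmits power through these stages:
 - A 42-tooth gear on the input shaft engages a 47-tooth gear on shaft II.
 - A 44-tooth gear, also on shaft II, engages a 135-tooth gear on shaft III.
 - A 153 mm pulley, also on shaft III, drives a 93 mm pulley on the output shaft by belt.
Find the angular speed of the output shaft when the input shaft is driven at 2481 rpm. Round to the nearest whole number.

1189 rpm

the input shaft → shaft II (gear mesh, 47/42): 2481 ÷ 1.119 = 2217.1 rpm
shaft II → shaft III (gear mesh, 135/44): 2217.1 ÷ 3.0682 = 722.6 rpm
shaft III → the output shaft (belt, 93/153): 722.6 ÷ 0.60784 = 1188.8 rpm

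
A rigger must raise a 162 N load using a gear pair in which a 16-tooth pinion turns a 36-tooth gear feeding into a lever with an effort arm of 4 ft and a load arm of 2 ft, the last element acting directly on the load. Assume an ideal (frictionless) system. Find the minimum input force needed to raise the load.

36 N

Gear pair MA = 36/16 = 2.25.
Lever MA = effort arm / load arm = 4/2 = 2.
Combined ideal MA = 2.25 × 2 = 4.5.
Effort = load / MA = 162 / 4.5 = 36 N.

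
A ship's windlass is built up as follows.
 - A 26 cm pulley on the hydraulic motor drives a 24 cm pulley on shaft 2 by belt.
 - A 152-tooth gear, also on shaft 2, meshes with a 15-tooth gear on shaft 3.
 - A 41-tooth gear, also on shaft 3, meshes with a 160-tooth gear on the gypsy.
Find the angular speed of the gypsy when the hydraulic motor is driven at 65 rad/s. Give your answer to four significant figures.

182.8 rad/s

the hydraulic motor → shaft 2 (belt, 24/26): 65 ÷ 0.92308 = 70.417 rad/s
shaft 2 → shaft 3 (gear mesh, 15/152): 70.417 ÷ 0.098684 = 713.56 rad/s
shaft 3 → the gypsy (gear mesh, 160/41): 713.56 ÷ 3.9024 = 182.85 rad/s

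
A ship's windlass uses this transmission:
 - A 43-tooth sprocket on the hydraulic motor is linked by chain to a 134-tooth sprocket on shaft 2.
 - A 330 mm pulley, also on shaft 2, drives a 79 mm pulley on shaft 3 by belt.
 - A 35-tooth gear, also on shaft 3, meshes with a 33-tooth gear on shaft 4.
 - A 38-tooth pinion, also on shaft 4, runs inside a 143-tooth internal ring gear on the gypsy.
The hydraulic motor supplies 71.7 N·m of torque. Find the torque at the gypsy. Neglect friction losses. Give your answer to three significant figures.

190 N·m

Chain: ratio = 134/43 = 3.1163; torque at shaft 2 = 71.7 × 3.1163 = 223.44 N·m.
Belt: ratio = 79/330 = 0.23939; torque at shaft 3 = 223.44 × 0.23939 = 53.49 N·m.
Gear mesh: ratio = 33/35 = 0.94286; torque at shaft 4 = 53.49 × 0.94286 = 50.433 N·m.
Internal gear: ratio = 143/38 = 3.7632; torque at the gypsy = 50.433 × 3.7632 = 189.79 N·m.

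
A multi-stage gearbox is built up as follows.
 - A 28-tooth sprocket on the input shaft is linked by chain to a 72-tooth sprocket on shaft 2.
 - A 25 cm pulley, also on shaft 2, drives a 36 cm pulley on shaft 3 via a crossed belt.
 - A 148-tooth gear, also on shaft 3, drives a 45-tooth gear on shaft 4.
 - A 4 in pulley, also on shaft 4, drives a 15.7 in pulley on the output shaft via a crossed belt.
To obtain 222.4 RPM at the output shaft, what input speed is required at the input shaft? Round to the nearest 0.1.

982.8 RPM

Overall ratio R = 2.5714 × 1.44 × 0.30405 × 3.925 = 4.419.
Required input speed = output speed × R = 222.4 × 4.419 = 982.79 RPM.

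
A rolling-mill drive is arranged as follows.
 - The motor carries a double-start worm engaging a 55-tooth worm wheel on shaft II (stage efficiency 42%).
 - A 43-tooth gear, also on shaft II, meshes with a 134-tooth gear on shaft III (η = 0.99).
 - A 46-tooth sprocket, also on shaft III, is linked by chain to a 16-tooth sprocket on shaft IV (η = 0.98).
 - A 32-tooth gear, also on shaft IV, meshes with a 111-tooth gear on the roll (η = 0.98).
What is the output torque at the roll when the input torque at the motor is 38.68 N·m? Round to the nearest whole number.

Worm: ratio = 55/2 = 27.5; torque at shaft II = 38.68 × 27.5 × 0.42 = 446.75 N·m.
Gear mesh: ratio = 134/43 = 3.1163; torque at shaft III = 446.75 × 3.1163 × 0.99 = 1378.3 N·m.
Chain: ratio = 16/46 = 0.34783; torque at shaft IV = 1378.3 × 0.34783 × 0.98 = 469.82 N·m.
Gear mesh: ratio = 111/32 = 3.4688; torque at the roll = 469.82 × 3.4688 × 0.98 = 1597.1 N·m.

1597 N·m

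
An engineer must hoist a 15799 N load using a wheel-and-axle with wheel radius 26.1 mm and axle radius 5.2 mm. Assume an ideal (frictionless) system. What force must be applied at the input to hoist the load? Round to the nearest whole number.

3148 N

Wheel-and-axle MA = R/r = 26.1/5.2 = 5.0192.
Effort = load / MA = 15799 / 5.0192 = 3147.7 N.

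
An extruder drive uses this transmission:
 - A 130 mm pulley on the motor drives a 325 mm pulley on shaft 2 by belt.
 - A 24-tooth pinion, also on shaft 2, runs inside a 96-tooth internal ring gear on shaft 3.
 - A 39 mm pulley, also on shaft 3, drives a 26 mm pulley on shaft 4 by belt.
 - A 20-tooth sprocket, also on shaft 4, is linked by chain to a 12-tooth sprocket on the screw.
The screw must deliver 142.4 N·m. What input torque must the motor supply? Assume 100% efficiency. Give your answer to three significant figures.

35.6 N·m

Overall ratio R = 2.5 × 4 × 0.66667 × 0.6 = 4.
Input torque = output torque / R = 142.4 / 4 = 35.6 N·m.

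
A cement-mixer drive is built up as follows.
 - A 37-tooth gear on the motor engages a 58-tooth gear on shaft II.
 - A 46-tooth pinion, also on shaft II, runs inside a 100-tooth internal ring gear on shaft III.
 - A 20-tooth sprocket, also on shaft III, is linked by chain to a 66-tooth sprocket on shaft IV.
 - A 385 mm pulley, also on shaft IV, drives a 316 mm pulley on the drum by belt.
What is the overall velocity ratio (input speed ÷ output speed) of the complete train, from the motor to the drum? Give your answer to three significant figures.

9.23

Each stage contributes driven/driver: gear mesh 58/37 = 1.5676, internal gear 100/46 = 2.1739, chain 66/20 = 3.3, belt 316/385 = 0.82078.
Overall: 1.5676 × 2.1739 × 3.3 × 0.82078 = 9.2301.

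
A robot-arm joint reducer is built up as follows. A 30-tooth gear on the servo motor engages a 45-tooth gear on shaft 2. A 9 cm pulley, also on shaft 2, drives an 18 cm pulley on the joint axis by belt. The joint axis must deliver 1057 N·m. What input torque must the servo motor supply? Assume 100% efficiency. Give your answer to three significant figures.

352 N·m

Overall ratio R = 1.5 × 2 = 3.
Input torque = output torque / R = 1057 / 3 = 352.33 N·m.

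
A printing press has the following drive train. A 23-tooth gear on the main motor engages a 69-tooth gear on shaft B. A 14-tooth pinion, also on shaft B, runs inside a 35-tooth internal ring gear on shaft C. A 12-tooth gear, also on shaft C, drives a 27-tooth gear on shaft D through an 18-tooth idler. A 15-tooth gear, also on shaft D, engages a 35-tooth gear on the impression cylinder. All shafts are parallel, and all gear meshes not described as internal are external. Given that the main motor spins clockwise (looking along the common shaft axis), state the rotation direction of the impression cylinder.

the main motor → shaft B: external mesh, 1 reversal → CCW.
shaft B → shaft C: internal mesh, same direction → CCW.
shaft C → shaft D: driver → idler → driven is 2 external meshes, 2 reversals → CCW.
shaft D → the impression cylinder: external mesh, 1 reversal → CW.
4 reversals in total — an even number — so the impression cylinder turns the same way as the main motor.

clockwise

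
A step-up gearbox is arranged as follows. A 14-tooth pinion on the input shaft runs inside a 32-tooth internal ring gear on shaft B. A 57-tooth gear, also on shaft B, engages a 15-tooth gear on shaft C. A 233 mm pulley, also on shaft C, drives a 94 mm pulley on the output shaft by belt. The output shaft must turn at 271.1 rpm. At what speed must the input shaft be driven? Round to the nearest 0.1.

Overall ratio R = 2.2857 × 0.26316 × 0.40343 = 0.24267.
Required input speed = output speed × R = 271.1 × 0.24267 = 65.787 rpm.

65.8 rpm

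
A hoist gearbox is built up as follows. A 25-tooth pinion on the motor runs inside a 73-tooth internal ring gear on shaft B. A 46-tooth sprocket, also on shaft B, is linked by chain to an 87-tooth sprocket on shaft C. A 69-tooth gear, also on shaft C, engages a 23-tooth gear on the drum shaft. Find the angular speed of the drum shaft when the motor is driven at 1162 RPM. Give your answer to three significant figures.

Internal gear: ratio = 73/25 = 2.92, so shaft B turns at 1162 / 2.92 = 397.95 RPM.
Chain: ratio = 87/46 = 1.8913, so shaft C turns at 397.95 / 1.8913 = 210.41 RPM.
Gear mesh: ratio = 23/69 = 0.33333, so the drum shaft turns at 210.41 / 0.33333 = 631.22 RPM.

631 RPM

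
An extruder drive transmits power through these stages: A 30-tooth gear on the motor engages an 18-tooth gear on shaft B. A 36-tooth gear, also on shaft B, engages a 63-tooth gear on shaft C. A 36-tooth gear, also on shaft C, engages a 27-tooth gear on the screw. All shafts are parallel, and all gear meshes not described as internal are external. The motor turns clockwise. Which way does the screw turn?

the motor → shaft B: external mesh, 1 reversal → CCW.
shaft B → shaft C: external mesh, 1 reversal → CW.
shaft C → the screw: external mesh, 1 reversal → CCW.
3 reversals in total — an odd number — so the screw turns opposite to the motor.

counterclockwise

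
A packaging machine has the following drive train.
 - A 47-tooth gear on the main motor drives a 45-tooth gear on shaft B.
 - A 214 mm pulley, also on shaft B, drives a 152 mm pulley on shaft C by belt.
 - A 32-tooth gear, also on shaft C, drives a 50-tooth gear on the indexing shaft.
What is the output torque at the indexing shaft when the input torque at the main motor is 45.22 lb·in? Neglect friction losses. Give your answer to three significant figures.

After the gear mesh (45/47): 45.22 × 0.95745 = 43.296 lb·in
After the belt (152/214): 43.296 × 0.71028 = 30.752 lb·in
After the gear mesh (50/32): 30.752 × 1.5625 = 48.05 lb·in

48.1 lb·in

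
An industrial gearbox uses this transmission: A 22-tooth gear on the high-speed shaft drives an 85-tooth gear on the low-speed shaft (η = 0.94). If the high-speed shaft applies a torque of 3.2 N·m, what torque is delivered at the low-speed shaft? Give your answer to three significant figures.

After the gear mesh (85/22): 3.2 × 3.8636 × 0.94 = 11.622 N·m

11.6 N·m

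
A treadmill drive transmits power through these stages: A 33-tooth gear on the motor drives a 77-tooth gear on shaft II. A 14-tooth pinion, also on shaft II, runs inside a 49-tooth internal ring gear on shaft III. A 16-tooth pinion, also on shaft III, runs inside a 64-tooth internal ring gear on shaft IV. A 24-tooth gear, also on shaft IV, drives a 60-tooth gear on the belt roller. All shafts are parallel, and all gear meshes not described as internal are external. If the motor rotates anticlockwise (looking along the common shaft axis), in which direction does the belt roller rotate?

the motor → shaft II: external mesh, 1 reversal → CW.
shaft II → shaft III: internal mesh, same direction → CW.
shaft III → shaft IV: internal mesh, same direction → CW.
shaft IV → the belt roller: external mesh, 1 reversal → CCW.
2 reversals in total — an even number — so the belt roller turns the same way as the motor.

anticlockwise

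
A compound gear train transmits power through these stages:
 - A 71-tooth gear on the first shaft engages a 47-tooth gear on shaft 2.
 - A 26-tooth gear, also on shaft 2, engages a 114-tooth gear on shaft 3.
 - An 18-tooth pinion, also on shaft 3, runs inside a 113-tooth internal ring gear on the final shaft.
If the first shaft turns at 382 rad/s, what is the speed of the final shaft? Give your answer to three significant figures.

21.0 rad/s

Gear mesh: ratio = 47/71 = 0.66197, so shaft 2 turns at 382 / 0.66197 = 577.06 rad/s.
Gear mesh: ratio = 114/26 = 4.3846, so shaft 3 turns at 577.06 / 4.3846 = 131.61 rad/s.
Internal gear: ratio = 113/18 = 6.2778, so the final shaft turns at 131.61 / 6.2778 = 20.965 rad/s.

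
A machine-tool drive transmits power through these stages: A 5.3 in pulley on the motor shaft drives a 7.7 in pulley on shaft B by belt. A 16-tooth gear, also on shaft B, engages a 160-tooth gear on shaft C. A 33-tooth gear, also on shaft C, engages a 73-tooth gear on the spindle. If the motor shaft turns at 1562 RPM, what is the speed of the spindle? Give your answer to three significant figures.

48.6 RPM

Belt: ratio = 7.7/5.3 = 1.4528, so shaft B turns at 1562 / 1.4528 = 1075.1 RPM.
Gear mesh: ratio = 160/16 = 10, so shaft C turns at 1075.1 / 10 = 107.51 RPM.
Gear mesh: ratio = 73/33 = 2.2121, so the spindle turns at 107.51 / 2.2121 = 48.602 RPM.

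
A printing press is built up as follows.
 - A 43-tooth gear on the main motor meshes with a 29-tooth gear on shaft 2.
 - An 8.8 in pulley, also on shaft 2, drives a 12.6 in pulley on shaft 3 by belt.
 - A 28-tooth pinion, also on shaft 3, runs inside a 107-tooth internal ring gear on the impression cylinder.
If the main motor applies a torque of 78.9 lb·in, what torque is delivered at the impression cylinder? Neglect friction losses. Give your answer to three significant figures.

Gear mesh: ratio = 29/43 = 0.67442; torque at shaft 2 = 78.9 × 0.67442 = 53.212 lb·in.
Belt: ratio = 12.6/8.8 = 1.4318; torque at shaft 3 = 53.212 × 1.4318 = 76.189 lb·in.
Internal gear: ratio = 107/28 = 3.8214; torque at the impression cylinder = 76.189 × 3.8214 = 291.15 lb·in.

291 lb·in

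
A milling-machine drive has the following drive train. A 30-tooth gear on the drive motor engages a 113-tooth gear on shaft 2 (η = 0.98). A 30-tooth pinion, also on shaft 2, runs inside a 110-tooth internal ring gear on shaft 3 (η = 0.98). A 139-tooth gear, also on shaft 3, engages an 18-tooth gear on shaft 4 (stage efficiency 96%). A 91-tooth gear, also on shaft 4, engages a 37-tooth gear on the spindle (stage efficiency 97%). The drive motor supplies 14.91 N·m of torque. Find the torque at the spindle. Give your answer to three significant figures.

9.70 N·m

gear mesh 113/30 = 3.7667 → τ = 14.91·3.7667·0.98 = 55.038 N·m
internal gear 110/30 = 3.6667 → τ = 55.038·3.6667·0.98 = 197.77 N·m
gear mesh 18/139 = 0.1295 → τ = 197.77·0.1295·0.96 = 24.586 N·m
gear mesh 37/91 = 0.40659 → τ = 24.586·0.40659·0.97 = 9.6966 N·m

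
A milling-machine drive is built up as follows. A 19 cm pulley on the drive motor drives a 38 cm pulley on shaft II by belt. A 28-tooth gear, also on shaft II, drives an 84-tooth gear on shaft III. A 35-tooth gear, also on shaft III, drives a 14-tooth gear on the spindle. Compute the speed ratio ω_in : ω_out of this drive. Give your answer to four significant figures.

Each stage contributes driven/driver: belt 38/19 = 2, gear mesh 84/28 = 3, gear mesh 14/35 = 0.4.
Overall: 2 × 3 × 0.4 = 2.4.

2.400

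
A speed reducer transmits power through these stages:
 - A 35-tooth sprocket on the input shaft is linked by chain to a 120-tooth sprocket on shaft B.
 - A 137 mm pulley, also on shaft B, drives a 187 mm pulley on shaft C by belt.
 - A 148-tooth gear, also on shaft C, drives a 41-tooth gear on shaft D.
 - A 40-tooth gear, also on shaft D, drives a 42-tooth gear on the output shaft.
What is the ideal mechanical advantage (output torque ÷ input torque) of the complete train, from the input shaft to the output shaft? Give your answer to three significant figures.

1.36

Each stage contributes driven/driver: chain 120/35 = 3.4286, belt 187/137 = 1.365, gear mesh 41/148 = 0.27703, gear mesh 42/40 = 1.05.
Overall: 3.4286 × 1.365 × 0.27703 × 1.05 = 1.3613.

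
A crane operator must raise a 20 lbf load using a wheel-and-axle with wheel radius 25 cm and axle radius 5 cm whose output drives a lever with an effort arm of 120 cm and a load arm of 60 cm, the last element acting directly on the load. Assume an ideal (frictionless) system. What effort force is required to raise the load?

Wheel-and-axle MA = R/r = 25/5 = 5.
Lever MA = effort arm / load arm = 120/60 = 2.
Combined ideal MA = 5 × 2 = 10.
Effort = load / MA = 20 / 10 = 2 lbf.

2 lbf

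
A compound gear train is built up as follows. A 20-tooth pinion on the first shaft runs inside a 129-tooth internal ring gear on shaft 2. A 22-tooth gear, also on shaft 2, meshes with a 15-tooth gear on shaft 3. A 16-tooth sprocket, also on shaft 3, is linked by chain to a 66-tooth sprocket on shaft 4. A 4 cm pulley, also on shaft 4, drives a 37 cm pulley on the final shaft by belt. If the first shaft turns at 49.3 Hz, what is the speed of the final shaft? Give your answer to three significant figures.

0.294 Hz

internal gear 129/20 = 6.45 → 49.3/6.45 = 7.6434 Hz
gear mesh 15/22 = 0.68182 → 7.6434/0.68182 = 11.21 Hz
chain 66/16 = 4.125 → 11.21/4.125 = 2.7177 Hz
belt 37/4 = 9.25 → 2.7177/9.25 = 0.2938 Hz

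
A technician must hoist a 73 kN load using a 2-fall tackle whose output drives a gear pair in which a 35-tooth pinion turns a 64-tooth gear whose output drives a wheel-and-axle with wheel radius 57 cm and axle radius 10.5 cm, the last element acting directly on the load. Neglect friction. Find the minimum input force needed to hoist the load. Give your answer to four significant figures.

Block-and-tackle MA = number of supporting rope parts = 2.
Gear pair MA = 64/35 = 1.8286.
Wheel-and-axle MA = R/r = 57/10.5 = 5.4286.
Combined ideal MA = 2 × 1.8286 × 5.4286 = 19.853.
Effort = load / MA = 73 / 19.853 = 3.677 kN.

3.677 kN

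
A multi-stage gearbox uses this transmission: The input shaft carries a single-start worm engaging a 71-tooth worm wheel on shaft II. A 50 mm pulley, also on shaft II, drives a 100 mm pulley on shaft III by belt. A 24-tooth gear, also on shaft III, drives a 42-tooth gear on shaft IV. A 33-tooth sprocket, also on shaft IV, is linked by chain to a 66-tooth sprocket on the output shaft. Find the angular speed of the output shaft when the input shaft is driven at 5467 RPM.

11 RPM

Worm: ratio = 71/1 = 71, so shaft II turns at 5467 / 71 = 77 RPM.
Belt: ratio = 100/50 = 2, so shaft III turns at 77 / 2 = 38.5 RPM.
Gear mesh: ratio = 42/24 = 1.75, so shaft IV turns at 38.5 / 1.75 = 22 RPM.
Chain: ratio = 66/33 = 2, so the output shaft turns at 22 / 2 = 11 RPM.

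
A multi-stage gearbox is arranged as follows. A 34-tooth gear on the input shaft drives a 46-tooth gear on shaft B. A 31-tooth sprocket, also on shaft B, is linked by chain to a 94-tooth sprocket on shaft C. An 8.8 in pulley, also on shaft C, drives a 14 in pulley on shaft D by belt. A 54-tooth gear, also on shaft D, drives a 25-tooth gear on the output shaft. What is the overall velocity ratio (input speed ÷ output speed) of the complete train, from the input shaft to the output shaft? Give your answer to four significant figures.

Each stage contributes driven/driver: gear mesh 46/34 = 1.3529, chain 94/31 = 3.0323, belt 14/8.8 = 1.5909, gear mesh 25/54 = 0.46296.
Overall: 1.3529 × 3.0323 × 1.5909 × 0.46296 = 3.0216.

3.022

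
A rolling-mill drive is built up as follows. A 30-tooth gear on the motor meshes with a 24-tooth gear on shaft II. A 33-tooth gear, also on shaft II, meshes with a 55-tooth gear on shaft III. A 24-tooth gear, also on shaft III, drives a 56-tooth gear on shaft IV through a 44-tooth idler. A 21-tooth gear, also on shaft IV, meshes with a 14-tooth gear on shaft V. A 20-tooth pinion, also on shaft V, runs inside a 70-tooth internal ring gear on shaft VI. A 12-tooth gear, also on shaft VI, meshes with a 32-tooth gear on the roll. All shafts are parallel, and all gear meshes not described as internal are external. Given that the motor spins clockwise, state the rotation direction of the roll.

the motor → shaft II: external mesh, 1 reversal → CCW.
shaft II → shaft III: external mesh, 1 reversal → CW.
shaft III → shaft IV: driver → idler → driven is 2 external meshes, 2 reversals → CW.
shaft IV → shaft V: external mesh, 1 reversal → CCW.
shaft V → shaft VI: internal mesh, same direction → CCW.
shaft VI → the roll: external mesh, 1 reversal → CW.
6 reversals in total — an even number — so the roll turns the same way as the motor.

clockwise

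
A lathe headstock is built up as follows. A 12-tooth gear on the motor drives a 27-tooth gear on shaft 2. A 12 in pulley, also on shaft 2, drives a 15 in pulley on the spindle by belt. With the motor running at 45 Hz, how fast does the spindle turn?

the motor → shaft 2 (gear mesh, 27/12): 45 ÷ 2.25 = 20 Hz
shaft 2 → the spindle (belt, 15/12): 20 ÷ 1.25 = 16 Hz

16 Hz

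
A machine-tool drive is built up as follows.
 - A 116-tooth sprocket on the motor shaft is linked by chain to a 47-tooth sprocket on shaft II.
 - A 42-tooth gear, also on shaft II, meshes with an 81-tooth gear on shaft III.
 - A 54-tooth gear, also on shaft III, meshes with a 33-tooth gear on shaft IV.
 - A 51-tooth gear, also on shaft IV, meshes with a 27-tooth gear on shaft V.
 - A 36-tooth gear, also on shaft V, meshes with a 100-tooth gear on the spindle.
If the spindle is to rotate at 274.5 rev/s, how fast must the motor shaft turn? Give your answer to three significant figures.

193 rev/s

Overall ratio R = 0.40517 × 1.9286 × 0.61111 × 0.52941 × 2.7778 = 0.70224.
Required input speed = output speed × R = 274.5 × 0.70224 = 192.77 rev/s.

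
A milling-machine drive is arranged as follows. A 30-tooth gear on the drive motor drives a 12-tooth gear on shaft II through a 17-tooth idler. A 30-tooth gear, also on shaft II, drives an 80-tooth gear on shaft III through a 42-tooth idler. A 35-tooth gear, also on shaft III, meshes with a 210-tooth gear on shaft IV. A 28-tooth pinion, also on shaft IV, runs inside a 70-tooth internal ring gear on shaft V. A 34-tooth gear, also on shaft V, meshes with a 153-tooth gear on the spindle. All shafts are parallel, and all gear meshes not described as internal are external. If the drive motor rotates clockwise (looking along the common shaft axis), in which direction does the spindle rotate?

clockwise

the drive motor → shaft II: driver → idler → driven is 2 external meshes, 2 reversals → CW.
shaft II → shaft III: driver → idler → driven is 2 external meshes, 2 reversals → CW.
shaft III → shaft IV: external mesh, 1 reversal → CCW.
shaft IV → shaft V: internal mesh, same direction → CCW.
shaft V → the spindle: external mesh, 1 reversal → CW.
6 reversals in total — an even number — so the spindle turns the same way as the drive motor.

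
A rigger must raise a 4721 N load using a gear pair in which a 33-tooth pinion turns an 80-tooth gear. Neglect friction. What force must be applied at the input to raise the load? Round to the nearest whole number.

Gear pair MA = 80/33 = 2.4242.
Effort = load / MA = 4721 / 2.4242 = 1947.4 N.

1947 N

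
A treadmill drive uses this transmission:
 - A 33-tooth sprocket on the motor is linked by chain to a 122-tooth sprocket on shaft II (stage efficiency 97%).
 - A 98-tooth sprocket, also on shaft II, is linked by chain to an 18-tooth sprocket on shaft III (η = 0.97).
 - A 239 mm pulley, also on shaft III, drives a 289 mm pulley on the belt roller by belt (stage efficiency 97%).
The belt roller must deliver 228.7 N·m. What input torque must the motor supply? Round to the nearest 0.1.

305.2 N·m

Overall ratio R = 3.697 × 0.18367 × 1.2092 = 0.82109; overall efficiency η = 0.97 × 0.97 × 0.97 = 0.9127.
Input torque = output torque / (R × η) = 228.7 / (0.82109 × 0.9127) = 305.18 N·m.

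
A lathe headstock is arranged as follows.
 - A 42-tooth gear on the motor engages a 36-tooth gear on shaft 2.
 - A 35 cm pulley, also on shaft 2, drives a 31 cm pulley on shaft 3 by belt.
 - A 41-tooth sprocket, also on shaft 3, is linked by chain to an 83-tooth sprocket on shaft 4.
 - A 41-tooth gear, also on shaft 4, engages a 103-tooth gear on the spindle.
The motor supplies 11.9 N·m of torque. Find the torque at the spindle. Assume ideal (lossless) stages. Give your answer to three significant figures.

gear mesh 36/42 = 0.85714 → τ = 11.9·0.85714 = 10.2 N·m
belt 31/35 = 0.88571 → τ = 10.2·0.88571 = 9.0343 N·m
chain 83/41 = 2.0244 → τ = 9.0343·2.0244 = 18.289 N·m
gear mesh 103/41 = 2.5122 → τ = 18.289·2.5122 = 45.945 N·m

45.9 N·m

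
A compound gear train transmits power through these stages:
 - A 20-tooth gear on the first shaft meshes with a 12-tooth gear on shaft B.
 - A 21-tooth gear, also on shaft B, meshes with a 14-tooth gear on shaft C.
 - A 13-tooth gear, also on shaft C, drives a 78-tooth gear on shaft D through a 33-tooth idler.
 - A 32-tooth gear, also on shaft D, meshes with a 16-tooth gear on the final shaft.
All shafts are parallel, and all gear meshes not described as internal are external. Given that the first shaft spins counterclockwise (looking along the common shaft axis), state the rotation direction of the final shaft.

clockwise

the first shaft → shaft B: external mesh, 1 reversal → CW.
shaft B → shaft C: external mesh, 1 reversal → CCW.
shaft C → shaft D: driver → idler → driven is 2 external meshes, 2 reversals → CCW.
shaft D → the final shaft: external mesh, 1 reversal → CW.
5 reversals in total — an odd number — so the final shaft turns opposite to the first shaft.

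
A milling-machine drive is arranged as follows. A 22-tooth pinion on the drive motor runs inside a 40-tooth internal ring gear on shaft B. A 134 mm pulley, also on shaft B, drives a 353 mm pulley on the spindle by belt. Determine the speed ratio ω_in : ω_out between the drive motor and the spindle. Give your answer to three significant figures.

4.79

Each stage contributes driven/driver: internal gear 40/22 = 1.8182, belt 353/134 = 2.6343.
Overall: 1.8182 × 2.6343 = 4.7897.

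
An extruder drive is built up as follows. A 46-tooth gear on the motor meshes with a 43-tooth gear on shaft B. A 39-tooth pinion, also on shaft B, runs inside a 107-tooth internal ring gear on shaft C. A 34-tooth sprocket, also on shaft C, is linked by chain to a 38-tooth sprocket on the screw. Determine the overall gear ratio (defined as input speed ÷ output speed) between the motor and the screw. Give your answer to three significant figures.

2.87

Each stage contributes driven/driver: gear mesh 43/46 = 0.93478, internal gear 107/39 = 2.7436, chain 38/34 = 1.1176.
Overall: 0.93478 × 2.7436 × 1.1176 = 2.8664.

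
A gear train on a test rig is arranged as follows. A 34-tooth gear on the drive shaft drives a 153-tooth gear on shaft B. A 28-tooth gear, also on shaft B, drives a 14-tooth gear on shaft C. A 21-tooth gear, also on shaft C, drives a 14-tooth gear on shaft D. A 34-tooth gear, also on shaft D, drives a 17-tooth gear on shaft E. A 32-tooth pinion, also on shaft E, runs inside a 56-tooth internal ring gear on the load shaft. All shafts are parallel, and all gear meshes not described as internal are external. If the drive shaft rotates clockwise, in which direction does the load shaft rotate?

the drive shaft → shaft B: external mesh, 1 reversal → CCW.
shaft B → shaft C: external mesh, 1 reversal → CW.
shaft C → shaft D: external mesh, 1 reversal → CCW.
shaft D → shaft E: external mesh, 1 reversal → CW.
shaft E → the load shaft: internal mesh, same direction → CW.
4 reversals in total — an even number — so the load shaft turns the same way as the drive shaft.

clockwise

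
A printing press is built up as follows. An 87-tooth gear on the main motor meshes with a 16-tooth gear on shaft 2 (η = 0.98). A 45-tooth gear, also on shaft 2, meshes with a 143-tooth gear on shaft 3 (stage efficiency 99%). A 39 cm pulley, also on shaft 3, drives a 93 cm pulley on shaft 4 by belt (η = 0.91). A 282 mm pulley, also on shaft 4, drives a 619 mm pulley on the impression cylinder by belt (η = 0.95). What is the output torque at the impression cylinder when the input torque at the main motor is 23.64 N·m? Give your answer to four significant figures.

gear mesh 16/87 = 0.18391 → τ = 23.64·0.18391·0.98 = 4.2606 N·m
gear mesh 143/45 = 3.1778 → τ = 4.2606·3.1778·0.99 = 13.404 N·m
belt 93/39 = 2.3846 → τ = 13.404·2.3846·0.91 = 29.087 N·m
belt 619/282 = 2.195 → τ = 29.087·2.195·0.95 = 60.654 N·m

60.65 N·m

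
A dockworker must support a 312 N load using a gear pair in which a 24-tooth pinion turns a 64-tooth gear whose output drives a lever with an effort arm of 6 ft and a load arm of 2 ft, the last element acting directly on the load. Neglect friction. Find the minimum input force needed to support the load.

39 N

Gear pair MA = 64/24 = 2.6667.
Lever MA = effort arm / load arm = 6/2 = 3.
Combined ideal MA = 2.6667 × 3 = 8.
Effort = load / MA = 312 / 8 = 39 N.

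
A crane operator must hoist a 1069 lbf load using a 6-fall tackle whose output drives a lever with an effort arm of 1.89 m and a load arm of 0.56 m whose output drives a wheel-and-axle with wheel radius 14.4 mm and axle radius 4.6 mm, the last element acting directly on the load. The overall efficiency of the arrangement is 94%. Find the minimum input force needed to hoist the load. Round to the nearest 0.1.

17.9 lbf

Block-and-tackle MA = number of supporting rope parts = 6.
Lever MA = effort arm / load arm = 1.89/0.56 = 3.375.
Wheel-and-axle MA = R/r = 14.4/4.6 = 3.1304.
Combined ideal MA = 6 × 3.375 × 3.1304 = 63.391.
Actual MA = 63.391 × 0.94 = 59.588.
Effort = load / actual MA = 1069 / 59.588 = 17.94 lbf.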